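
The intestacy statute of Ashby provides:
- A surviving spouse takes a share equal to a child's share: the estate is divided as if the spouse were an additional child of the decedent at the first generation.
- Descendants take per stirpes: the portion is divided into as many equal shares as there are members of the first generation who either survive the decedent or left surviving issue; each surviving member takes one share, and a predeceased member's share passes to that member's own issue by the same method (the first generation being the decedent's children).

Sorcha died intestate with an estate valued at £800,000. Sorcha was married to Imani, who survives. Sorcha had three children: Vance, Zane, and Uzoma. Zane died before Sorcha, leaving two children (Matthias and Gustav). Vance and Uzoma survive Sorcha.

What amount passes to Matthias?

The spouse counts as an additional share at the children's level, so there are 4 primary shares of £200,000. Imani takes one such share (£200,000).
The children's combined portion (£600,000) is divided into 3 shares of £200,000: Vance and Uzoma each take £200,000; Zane's £200,000 share passes to Zane's issue.
Zane's share (£200,000) is divided into 2 shares of £100,000: Matthias and Gustav each take £100,000.

Matthias receives £100,000.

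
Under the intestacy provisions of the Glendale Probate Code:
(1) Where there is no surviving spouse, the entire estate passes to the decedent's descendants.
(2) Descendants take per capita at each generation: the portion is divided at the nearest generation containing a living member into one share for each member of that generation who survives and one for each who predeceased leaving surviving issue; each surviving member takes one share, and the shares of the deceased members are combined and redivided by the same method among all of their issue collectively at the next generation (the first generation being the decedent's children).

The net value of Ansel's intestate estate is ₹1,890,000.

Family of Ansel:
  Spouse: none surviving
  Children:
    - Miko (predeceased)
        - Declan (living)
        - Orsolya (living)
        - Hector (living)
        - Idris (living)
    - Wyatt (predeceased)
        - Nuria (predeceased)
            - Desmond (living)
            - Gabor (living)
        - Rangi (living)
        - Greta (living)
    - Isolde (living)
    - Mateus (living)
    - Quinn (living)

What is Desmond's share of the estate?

The entire ₹1,890,000 passes to the descendants.
That amount (₹1,890,000) is divided at the children's generation into 5 shares of ₹378,000. Isolde, Mateus, and Quinn each take ₹378,000. The 2 shares of the deceased (Miko and Wyatt) are combined into a pool of ₹756,000.
That pool (₹756,000) is divided at the grandchildren's generation into 7 shares of ₹108,000. Declan, Orsolya, Hector, Idris, Rangi, and Greta each take ₹108,000. The remaining share for the deceased Nuria (₹108,000) is carried to the next generation.
That pool (₹108,000) is divided at the great-grandchildren's generation equally among Desmond and Gabor: ₹54,000 each.

Desmond receives ₹54,000.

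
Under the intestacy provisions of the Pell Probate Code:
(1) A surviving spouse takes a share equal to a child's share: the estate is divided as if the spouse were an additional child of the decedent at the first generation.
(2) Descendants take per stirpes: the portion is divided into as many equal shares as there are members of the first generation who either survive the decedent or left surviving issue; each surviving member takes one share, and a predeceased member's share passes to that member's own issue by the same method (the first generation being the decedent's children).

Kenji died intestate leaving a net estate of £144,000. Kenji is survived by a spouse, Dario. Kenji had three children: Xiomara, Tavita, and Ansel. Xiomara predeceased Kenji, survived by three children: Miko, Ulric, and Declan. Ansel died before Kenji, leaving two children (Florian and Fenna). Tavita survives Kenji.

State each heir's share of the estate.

The spouse counts as an additional share at the children's level, so there are 4 primary shares of £36,000. Dario takes one such share (£36,000).
The children's combined portion (£108,000) is divided into 3 shares of £36,000: Tavita takes £36,000; Xiomara's £36,000 share passes to Xiomara's issue; Ansel's £36,000 share passes to Ansel's issue.
Xiomara's share (£36,000) is divided into 3 shares of £12,000: Miko, Ulric, and Declan each take £12,000.
Ansel's share (£36,000) is divided into 2 shares of £18,000: Florian and Fenna each take £18,000.

Dario: £36,000; Miko: £12,000; Ulric: £12,000; Declan: £12,000; Tavita: £36,000; Florian: £18,000; Fenna: £18,000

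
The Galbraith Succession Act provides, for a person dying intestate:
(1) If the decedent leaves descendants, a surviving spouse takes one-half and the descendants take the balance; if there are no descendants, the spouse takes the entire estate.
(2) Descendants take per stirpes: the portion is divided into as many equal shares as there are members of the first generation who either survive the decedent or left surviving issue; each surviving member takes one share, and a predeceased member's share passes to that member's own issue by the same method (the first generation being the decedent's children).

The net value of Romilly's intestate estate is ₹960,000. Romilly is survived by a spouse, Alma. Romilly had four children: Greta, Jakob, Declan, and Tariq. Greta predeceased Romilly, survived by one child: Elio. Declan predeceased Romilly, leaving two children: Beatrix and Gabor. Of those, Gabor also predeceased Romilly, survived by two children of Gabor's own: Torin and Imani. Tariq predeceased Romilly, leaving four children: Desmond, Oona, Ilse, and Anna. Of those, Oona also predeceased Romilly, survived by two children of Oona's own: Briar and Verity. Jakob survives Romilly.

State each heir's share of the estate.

Alma: ₹480,000; Elio: ₹120,000; Jakob: ₹120,000; Beatrix: ₹60,000; Torin: ₹30,000; Imani: ₹30,000; Desmond: ₹30,000; Briar: ₹15,000; Verity: ₹15,000; Ilse: ₹30,000; Anna: ₹30,000

Alma takes one-half of ₹960,000 = ₹480,000. The remaining ₹480,000 passes to the descendants.
The descendants' portion (₹480,000) is divided into 4 shares of ₹120,000: Jakob takes ₹120,000; Greta's ₹120,000 share passes to Greta's issue; Declan's ₹120,000 share passes to Declan's issue; Tariq's ₹120,000 share passes to Tariq's issue.
Greta's share (₹120,000) passes entirely to Elio.
Declan's share (₹120,000) is divided into 2 shares of ₹60,000: Beatrix takes ₹60,000; Gabor's ₹60,000 share passes to Gabor's issue.
Gabor's share (₹60,000) is divided into 2 shares of ₹30,000: Torin and Imani each take ₹30,000.
Tariq's share (₹120,000) is divided into 4 shares of ₹30,000: Desmond, Ilse, and Anna each take ₹30,000; Oona's ₹30,000 share passes to Oona's issue.
Oona's share (₹30,000) is divided into 2 shares of ₹15,000: Briar and Verity each take ₹15,000.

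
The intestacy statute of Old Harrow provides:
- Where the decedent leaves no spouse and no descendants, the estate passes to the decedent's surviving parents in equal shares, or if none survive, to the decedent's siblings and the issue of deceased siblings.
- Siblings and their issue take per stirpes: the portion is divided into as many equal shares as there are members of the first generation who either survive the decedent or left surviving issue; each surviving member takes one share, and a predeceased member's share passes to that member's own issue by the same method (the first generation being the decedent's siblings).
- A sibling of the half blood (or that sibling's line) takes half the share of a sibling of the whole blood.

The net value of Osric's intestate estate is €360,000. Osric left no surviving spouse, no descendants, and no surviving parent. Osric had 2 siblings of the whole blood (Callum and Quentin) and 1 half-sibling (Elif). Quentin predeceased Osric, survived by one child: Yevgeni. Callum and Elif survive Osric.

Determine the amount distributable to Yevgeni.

The entire €360,000 passes to the siblings and their issue.
Counting each half-blood sibling's line as half a unit, there are 5/2 units in €360,000, so one unit is €144,000. Whole-blood lines (Callum and Quentin) take €144,000 each; half-blood lines (Elif) take €72,000 each.
Quentin's share (€144,000) passes entirely to Yevgeni.

Yevgeni receives €144,000.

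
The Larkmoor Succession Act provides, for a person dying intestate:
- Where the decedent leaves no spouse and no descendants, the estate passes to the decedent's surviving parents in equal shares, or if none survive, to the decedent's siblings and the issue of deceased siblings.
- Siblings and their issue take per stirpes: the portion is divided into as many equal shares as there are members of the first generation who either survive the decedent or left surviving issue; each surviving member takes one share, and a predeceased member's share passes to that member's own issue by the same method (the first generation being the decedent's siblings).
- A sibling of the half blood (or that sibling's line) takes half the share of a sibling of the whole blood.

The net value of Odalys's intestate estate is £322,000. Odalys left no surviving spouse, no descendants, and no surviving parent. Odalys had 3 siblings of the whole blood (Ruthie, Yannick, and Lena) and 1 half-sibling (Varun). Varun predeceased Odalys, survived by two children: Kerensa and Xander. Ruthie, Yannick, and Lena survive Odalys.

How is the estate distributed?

The entire £322,000 passes to the siblings and their issue.
Counting each half-blood sibling's line as half a unit, there are 7/2 units in £322,000, so one unit is £92,000. Whole-blood lines (Ruthie, Yannick, and Lena) take £92,000 each; half-blood lines (Varun) take £46,000 each.
Varun's share (£46,000) is divided into 2 shares of £23,000: Kerensa and Xander each take £23,000.

Kerensa: £23,000; Xander: £23,000; Ruthie: £92,000; Yannick: £92,000; Lena: £92,000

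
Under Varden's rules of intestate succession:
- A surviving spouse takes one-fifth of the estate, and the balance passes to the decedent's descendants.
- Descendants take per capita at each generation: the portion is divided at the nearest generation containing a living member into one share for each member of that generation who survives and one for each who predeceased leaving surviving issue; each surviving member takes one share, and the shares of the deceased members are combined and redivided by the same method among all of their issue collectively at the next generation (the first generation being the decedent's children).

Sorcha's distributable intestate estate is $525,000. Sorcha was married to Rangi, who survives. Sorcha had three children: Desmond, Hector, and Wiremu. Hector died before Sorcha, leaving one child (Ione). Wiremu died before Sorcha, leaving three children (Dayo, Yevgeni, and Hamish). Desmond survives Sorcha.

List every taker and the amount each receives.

Rangi: $105,000; Desmond: $140,000; Ione: $70,000; Dayo: $70,000; Yevgeni: $70,000; Hamish: $70,000

Rangi takes one-fifth of $525,000 = $105,000. The remaining $420,000 passes to the descendants.
The descendants' portion ($420,000) is divided at the children's generation into 3 shares of $140,000. Desmond takes $140,000. The 2 shares of the deceased (Hector and Wiremu) are combined into a pool of $280,000.
That pool ($280,000) is divided at the grandchildren's generation equally among Ione, Dayo, Yevgeni, and Hamish: $70,000 each.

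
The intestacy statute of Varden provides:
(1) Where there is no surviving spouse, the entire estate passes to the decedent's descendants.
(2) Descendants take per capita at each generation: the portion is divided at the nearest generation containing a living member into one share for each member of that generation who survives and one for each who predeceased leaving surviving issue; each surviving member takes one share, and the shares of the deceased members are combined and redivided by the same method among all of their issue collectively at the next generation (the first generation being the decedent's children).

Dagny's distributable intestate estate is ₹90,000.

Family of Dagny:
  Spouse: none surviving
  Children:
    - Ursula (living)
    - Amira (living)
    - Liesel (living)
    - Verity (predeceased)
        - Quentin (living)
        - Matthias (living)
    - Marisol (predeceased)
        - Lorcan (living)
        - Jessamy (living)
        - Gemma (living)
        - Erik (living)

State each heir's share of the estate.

Ursula: ₹18,000; Amira: ₹18,000; Liesel: ₹18,000; Quentin: ₹6,000; Matthias: ₹6,000; Lorcan: ₹6,000; Jessamy: ₹6,000; Gemma: ₹6,000; Erik: ₹6,000

The entire ₹90,000 passes to the descendants.
That amount (₹90,000) is divided at the children's generation into 5 shares of ₹18,000. Ursula, Amira, and Liesel each take ₹18,000. The 2 shares of the deceased (Verity and Marisol) are combined into a pool of ₹36,000.
That pool (₹36,000) is divided at the grandchildren's generation equally among Quentin, Matthias, Lorcan, Jessamy, Gemma, and Erik: ₹6,000 each.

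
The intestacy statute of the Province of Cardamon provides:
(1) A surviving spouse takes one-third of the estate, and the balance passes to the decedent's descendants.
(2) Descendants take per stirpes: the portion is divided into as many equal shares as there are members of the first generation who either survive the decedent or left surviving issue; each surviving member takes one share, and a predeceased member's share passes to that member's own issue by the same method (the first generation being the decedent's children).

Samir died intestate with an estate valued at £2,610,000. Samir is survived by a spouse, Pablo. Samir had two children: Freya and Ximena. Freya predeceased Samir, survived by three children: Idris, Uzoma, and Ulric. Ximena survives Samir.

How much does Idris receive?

Idris receives £290,000.

Pablo takes one-third of £2,610,000 = £870,000. The remaining £1,740,000 passes to the descendants.
The descendants' portion (£1,740,000) is divided into 2 shares of £870,000: Ximena takes £870,000; Freya's £870,000 share passes to Freya's issue.
Freya's share (£870,000) is divided into 3 shares of £290,000: Idris, Uzoma, and Ulric each take £290,000.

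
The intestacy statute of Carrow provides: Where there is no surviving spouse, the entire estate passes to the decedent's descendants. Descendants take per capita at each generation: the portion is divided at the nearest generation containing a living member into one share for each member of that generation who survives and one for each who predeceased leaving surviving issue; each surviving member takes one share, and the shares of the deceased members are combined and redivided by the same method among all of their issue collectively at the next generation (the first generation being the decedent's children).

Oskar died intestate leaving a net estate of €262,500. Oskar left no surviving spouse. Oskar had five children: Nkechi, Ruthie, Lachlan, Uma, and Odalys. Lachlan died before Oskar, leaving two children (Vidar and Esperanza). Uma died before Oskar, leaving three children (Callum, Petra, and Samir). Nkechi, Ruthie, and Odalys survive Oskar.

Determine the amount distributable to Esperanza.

Esperanza receives €21,000.

The entire €262,500 passes to the descendants.
That amount (€262,500) is divided at the children's generation into 5 shares of €52,500. Nkechi, Ruthie, and Odalys each take €52,500. The 2 shares of the deceased (Lachlan and Uma) are combined into a pool of €105,000.
That pool (€105,000) is divided at the grandchildren's generation equally among Vidar, Esperanza, Callum, Petra, and Samir: €21,000 each.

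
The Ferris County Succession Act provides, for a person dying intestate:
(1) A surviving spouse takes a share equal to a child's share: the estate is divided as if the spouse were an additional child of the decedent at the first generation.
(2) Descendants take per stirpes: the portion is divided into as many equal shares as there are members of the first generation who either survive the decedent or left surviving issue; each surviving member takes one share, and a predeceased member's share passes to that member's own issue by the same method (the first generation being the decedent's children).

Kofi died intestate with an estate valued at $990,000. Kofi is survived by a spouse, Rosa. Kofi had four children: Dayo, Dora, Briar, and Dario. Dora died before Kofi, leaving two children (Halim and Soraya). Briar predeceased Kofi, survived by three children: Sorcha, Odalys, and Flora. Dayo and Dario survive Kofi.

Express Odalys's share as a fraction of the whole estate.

The spouse counts as an additional share at the children's level, so there are 5 primary shares of $198,000. Rosa takes one such share ($198,000).
The children's combined portion ($792,000) is divided into 4 shares of $198,000: Dayo and Dario each take $198,000; Dora's $198,000 share passes to Dora's issue; Briar's $198,000 share passes to Briar's issue.
Dora's share ($198,000) is divided into 2 shares of $99,000: Halim and Soraya each take $99,000.
Briar's share ($198,000) is divided into 3 shares of $66,000: Sorcha, Odalys, and Flora each take $66,000.

Odalys receives 1/15 of the estate.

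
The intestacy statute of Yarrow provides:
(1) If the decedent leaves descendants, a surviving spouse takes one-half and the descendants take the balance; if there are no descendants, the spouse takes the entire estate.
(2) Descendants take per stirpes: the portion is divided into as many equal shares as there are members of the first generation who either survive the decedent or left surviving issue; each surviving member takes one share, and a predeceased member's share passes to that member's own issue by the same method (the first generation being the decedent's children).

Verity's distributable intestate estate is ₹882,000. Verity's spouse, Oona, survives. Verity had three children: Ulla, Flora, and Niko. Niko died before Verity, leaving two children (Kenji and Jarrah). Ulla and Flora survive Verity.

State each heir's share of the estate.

Oona takes one-half of ₹882,000 = ₹441,000. The remaining ₹441,000 passes to the descendants.
The descendants' portion (₹441,000) is divided into 3 shares of ₹147,000: Ulla and Flora each take ₹147,000; Niko's ₹147,000 share passes to Niko's issue.
Niko's share (₹147,000) is divided into 2 shares of ₹73,500: Kenji and Jarrah each take ₹73,500.

Oona: ₹441,000; Ulla: ₹147,000; Flora: ₹147,000; Kenji: ₹73,500; Jarrah: ₹73,500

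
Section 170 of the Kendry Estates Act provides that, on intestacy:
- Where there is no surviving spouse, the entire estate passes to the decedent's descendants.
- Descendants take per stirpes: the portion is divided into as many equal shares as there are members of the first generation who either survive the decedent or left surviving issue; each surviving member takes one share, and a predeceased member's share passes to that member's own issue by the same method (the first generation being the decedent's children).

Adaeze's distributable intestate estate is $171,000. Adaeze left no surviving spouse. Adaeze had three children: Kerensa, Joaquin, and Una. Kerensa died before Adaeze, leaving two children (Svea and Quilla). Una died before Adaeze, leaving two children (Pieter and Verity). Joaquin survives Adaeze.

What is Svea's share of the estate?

The entire $171,000 passes to the descendants.
That amount ($171,000) is divided into 3 shares of $57,000: Joaquin takes $57,000; Kerensa's $57,000 share passes to Kerensa's issue; Una's $57,000 share passes to Una's issue.
Kerensa's share ($57,000) is divided into 2 shares of $28,500: Svea and Quilla each take $28,500.
Una's share ($57,000) is divided into 2 shares of $28,500: Pieter and Verity each take $28,500.

Svea receives $28,500.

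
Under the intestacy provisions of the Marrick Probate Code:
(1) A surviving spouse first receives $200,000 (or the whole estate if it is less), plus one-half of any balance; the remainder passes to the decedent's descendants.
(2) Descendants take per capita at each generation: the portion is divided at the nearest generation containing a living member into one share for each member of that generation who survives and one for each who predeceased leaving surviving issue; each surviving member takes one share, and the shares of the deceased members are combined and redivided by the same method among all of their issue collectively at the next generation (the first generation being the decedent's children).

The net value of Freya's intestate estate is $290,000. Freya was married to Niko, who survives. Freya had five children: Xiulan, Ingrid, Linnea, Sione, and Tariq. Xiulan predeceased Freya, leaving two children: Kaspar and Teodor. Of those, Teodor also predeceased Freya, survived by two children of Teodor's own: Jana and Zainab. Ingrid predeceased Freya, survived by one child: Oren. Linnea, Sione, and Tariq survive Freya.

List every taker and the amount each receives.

Niko first takes $200,000, leaving a balance of $90,000. Niko then takes one-half of the balance ($45,000), for a total of $245,000. The remaining $45,000 passes to the descendants.
The descendants' portion ($45,000) is divided at the children's generation into 5 shares of $9,000. Linnea, Sione, and Tariq each take $9,000. The 2 shares of the deceased (Xiulan and Ingrid) are combined into a pool of $18,000.
That pool ($18,000) is divided at the grandchildren's generation into 3 shares of $6,000. Kaspar and Oren each take $6,000. The remaining share for the deceased Teodor ($6,000) is carried to the next generation.
That pool ($6,000) is divided at the great-grandchildren's generation equally among Jana and Zainab: $3,000 each.

Niko: $245,000; Kaspar: $6,000; Jana: $3,000; Zainab: $3,000; Oren: $6,000; Linnea: $9,000; Sione: $9,000; Tariq: $9,000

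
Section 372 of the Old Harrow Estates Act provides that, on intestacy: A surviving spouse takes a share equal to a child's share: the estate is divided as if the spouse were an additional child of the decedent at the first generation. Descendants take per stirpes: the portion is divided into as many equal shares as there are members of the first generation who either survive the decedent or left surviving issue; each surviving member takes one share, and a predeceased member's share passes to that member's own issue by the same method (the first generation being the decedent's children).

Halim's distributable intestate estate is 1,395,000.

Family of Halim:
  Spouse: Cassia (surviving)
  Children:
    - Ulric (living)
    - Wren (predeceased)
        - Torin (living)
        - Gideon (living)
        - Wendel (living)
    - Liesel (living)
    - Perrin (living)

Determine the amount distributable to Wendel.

Wendel receives 93,000.

The spouse counts as an additional share at the children's level, so there are 5 primary shares of 279,000. Cassia takes one such share (279,000).
The children's combined portion (1,116,000) is divided into 4 shares of 279,000: Ulric, Liesel, and Perrin each take 279,000; Wren's 279,000 share passes to Wren's issue.
Wren's share (279,000) is divided into 3 shares of 93,000: Torin, Gideon, and Wendel each take 93,000.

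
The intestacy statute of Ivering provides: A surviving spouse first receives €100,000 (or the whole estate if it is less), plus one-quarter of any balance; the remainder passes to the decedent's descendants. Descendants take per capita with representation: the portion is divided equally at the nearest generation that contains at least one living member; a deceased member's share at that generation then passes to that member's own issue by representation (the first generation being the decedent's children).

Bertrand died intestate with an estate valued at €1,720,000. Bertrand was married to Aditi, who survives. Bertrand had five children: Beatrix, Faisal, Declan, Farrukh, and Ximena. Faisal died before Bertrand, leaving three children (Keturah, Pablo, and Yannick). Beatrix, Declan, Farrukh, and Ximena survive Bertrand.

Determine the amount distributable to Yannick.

Aditi first takes €100,000, leaving a balance of €1,620,000. Aditi then takes one-quarter of the balance (€405,000), for a total of €505,000. The remaining €1,215,000 passes to the descendants.
The descendants' portion (€1,215,000) is divided into 5 shares of €243,000: Beatrix, Declan, Farrukh, and Ximena each take €243,000; Faisal's €243,000 share passes to Faisal's issue.
Faisal's share (€243,000) is divided into 3 shares of €81,000: Keturah, Pablo, and Yannick each take €81,000.

Yannick receives €81,000.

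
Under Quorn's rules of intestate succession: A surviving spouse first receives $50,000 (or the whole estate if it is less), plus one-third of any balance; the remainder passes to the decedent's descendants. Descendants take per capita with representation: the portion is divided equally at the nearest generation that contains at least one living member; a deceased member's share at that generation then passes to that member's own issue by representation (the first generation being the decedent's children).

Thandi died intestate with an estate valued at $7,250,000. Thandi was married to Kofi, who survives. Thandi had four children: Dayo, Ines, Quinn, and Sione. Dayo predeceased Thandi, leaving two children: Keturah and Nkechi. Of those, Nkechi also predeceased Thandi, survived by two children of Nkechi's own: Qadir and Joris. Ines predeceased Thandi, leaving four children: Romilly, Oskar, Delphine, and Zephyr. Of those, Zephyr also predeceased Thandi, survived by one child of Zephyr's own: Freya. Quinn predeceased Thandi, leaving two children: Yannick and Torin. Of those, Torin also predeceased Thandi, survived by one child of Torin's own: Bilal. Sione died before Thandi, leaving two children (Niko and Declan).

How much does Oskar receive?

Oskar receives $480,000.

Kofi first takes $50,000, leaving a balance of $7,200,000. Kofi then takes one-third of the balance ($2,400,000), for a total of $2,450,000. The remaining $4,800,000 passes to the descendants.
No child survives, so the initial division is made at the grandchildren's generation.
The descendants' portion ($4,800,000) is divided into 10 shares of $480,000: Keturah, Romilly, Oskar, Delphine, Yannick, Niko, and Declan each take $480,000; Nkechi's $480,000 share passes to Nkechi's issue; Zephyr's $480,000 share passes to Zephyr's issue; Torin's $480,000 share passes to Torin's issue.
Nkechi's share ($480,000) is divided into 2 shares of $240,000: Qadir and Joris each take $240,000.
Zephyr's share ($480,000) passes entirely to Freya.
Torin's share ($480,000) passes entirely to Bilal.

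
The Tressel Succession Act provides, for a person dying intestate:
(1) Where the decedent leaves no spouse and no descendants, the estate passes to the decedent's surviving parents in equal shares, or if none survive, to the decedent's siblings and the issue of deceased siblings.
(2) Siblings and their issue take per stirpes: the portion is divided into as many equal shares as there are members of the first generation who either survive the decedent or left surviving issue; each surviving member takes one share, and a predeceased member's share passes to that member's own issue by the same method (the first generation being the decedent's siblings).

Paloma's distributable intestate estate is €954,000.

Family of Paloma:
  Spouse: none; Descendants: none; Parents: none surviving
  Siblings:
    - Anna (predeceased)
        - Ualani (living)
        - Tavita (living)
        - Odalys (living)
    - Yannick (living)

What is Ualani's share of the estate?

Ualani receives €159,000.

The entire €954,000 passes to the siblings and their issue.
That amount (€954,000) is divided into 2 shares of €477,000: Yannick takes €477,000; Anna's €477,000 share passes to Anna's issue.
Anna's share (€477,000) is divided into 3 shares of €159,000: Ualani, Tavita, and Odalys each take €159,000.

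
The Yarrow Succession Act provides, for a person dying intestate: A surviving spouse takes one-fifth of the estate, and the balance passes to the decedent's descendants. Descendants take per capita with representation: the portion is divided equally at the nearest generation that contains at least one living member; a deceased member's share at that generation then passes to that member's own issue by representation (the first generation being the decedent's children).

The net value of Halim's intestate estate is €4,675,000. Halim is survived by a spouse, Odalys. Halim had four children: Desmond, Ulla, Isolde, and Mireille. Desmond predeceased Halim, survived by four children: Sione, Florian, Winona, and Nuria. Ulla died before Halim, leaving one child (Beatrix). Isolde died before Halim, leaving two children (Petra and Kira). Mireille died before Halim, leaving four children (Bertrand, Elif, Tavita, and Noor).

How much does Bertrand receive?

Odalys takes one-fifth of €4,675,000 = €935,000. The remaining €3,740,000 passes to the descendants.
No child survives, so the initial division is made at the grandchildren's generation.
The descendants' portion (€3,740,000) is divided into 11 shares of €340,000: Sione, Florian, Winona, Nuria, Beatrix, Petra, Kira, Bertrand, Elif, Tavita, and Noor each take €340,000.

Bertrand receives €340,000.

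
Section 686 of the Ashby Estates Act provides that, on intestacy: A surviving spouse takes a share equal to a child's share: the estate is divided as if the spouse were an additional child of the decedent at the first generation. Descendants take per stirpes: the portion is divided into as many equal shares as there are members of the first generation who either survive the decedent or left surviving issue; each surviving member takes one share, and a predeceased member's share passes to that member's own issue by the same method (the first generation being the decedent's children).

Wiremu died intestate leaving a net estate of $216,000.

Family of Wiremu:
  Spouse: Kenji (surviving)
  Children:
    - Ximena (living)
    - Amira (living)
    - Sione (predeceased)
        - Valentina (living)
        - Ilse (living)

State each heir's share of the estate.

Kenji: $54,000; Ximena: $54,000; Amira: $54,000; Valentina: $27,000; Ilse: $27,000

The spouse counts as an additional share at the children's level, so there are 4 primary shares of $54,000. Kenji takes one such share ($54,000).
The children's combined portion ($162,000) is divided into 3 shares of $54,000: Ximena and Amira each take $54,000; Sione's $54,000 share passes to Sione's issue.
Sione's share ($54,000) is divided into 2 shares of $27,000: Valentina and Ilse each take $27,000.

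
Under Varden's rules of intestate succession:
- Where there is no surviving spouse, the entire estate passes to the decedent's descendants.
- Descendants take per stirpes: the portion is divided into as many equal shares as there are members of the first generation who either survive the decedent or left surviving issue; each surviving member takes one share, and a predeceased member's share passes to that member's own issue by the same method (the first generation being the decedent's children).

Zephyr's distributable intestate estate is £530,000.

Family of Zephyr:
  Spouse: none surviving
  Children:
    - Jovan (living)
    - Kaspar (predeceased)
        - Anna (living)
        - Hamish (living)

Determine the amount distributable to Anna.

The entire £530,000 passes to the descendants.
That amount (£530,000) is divided into 2 shares of £265,000: Jovan takes £265,000; Kaspar's £265,000 share passes to Kaspar's issue.
Kaspar's share (£265,000) is divided into 2 shares of £132,500: Anna and Hamish each take £132,500.

Anna receives £132,500.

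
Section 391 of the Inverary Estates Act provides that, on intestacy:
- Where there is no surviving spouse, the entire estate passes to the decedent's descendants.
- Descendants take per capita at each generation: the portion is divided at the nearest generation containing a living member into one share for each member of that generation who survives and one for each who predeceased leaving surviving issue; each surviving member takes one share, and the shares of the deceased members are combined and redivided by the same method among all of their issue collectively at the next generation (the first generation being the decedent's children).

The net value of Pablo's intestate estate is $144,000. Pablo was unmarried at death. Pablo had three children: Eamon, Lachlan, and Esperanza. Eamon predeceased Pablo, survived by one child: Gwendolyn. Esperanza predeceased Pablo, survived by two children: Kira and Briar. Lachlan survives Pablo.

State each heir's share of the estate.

The entire $144,000 passes to the descendants.
That amount ($144,000) is divided at the children's generation into 3 shares of $48,000. Lachlan takes $48,000. The 2 shares of the deceased (Eamon and Esperanza) are combined into a pool of $96,000.
That pool ($96,000) is divided at the grandchildren's generation equally among Gwendolyn, Kira, and Briar: $32,000 each.

Gwendolyn: $32,000; Lachlan: $48,000; Kira: $32,000; Briar: $32,000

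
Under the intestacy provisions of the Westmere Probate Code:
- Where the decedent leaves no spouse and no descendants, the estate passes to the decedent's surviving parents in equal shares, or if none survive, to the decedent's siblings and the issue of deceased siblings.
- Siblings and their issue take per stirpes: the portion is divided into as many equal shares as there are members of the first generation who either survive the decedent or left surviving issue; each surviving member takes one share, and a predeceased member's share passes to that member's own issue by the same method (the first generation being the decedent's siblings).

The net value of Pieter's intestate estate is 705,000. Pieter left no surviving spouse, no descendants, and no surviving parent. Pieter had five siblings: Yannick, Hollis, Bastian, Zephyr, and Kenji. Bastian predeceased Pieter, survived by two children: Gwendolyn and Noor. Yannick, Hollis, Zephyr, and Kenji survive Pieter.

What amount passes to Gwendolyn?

The entire 705,000 passes to the siblings and their issue.
That amount (705,000) is divided into 5 shares of 141,000: Yannick, Hollis, Zephyr, and Kenji each take 141,000; Bastian's 141,000 share passes to Bastian's issue.
Bastian's share (141,000) is divided into 2 shares of 70,500: Gwendolyn and Noor each take 70,500.

Gwendolyn receives 70,500.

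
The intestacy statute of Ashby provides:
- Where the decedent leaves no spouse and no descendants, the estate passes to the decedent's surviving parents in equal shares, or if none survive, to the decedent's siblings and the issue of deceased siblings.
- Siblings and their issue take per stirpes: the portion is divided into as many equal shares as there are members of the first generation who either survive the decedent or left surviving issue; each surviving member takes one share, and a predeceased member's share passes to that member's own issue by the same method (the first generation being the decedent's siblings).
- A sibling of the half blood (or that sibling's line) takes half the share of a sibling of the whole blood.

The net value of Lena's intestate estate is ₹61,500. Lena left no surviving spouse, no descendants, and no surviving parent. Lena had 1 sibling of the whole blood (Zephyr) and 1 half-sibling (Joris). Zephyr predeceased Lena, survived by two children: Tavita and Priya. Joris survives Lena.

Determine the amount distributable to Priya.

Priya receives ₹20,500.

The entire ₹61,500 passes to the siblings and their issue.
Counting each half-blood sibling's line as half a unit, there are 3/2 units in ₹61,500, so one unit is ₹41,000. Whole-blood lines (Zephyr) take ₹41,000 each; half-blood lines (Joris) take ₹20,500 each.
Zephyr's share (₹41,000) is divided into 2 shares of ₹20,500: Tavita and Priya each take ₹20,500.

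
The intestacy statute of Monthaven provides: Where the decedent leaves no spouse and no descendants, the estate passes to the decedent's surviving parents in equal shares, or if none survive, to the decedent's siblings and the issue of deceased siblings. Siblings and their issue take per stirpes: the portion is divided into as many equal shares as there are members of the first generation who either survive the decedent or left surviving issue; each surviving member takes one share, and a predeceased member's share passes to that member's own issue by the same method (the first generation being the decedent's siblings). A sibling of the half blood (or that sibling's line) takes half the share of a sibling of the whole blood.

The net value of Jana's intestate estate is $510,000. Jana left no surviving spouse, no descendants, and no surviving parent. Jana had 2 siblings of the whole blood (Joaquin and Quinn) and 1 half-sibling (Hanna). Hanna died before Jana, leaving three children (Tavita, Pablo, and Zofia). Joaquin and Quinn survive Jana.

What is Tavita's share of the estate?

Tavita receives $34,000.

The entire $510,000 passes to the siblings and their issue.
Counting each half-blood sibling's line as half a unit, there are 5/2 units in $510,000, so one unit is $204,000. Whole-blood lines (Joaquin and Quinn) take $204,000 each; half-blood lines (Hanna) take $102,000 each.
Hanna's share ($102,000) is divided into 3 shares of $34,000: Tavita, Pablo, and Zofia each take $34,000.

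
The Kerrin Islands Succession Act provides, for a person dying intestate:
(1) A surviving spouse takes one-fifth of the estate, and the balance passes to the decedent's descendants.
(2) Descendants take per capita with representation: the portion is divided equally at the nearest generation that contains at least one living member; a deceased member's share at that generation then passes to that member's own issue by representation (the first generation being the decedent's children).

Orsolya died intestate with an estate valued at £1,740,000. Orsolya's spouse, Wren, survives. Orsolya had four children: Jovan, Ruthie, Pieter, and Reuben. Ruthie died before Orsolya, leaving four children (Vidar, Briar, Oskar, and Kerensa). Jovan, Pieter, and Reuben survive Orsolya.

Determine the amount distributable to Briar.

Wren takes one-fifth of £1,740,000 = £348,000. The remaining £1,392,000 passes to the descendants.
The descendants' portion (£1,392,000) is divided into 4 shares of £348,000: Jovan, Pieter, and Reuben each take £348,000; Ruthie's £348,000 share passes to Ruthie's issue.
Ruthie's share (£348,000) is divided into 4 shares of £87,000: Vidar, Briar, Oskar, and Kerensa each take £87,000.

Briar receives £87,000.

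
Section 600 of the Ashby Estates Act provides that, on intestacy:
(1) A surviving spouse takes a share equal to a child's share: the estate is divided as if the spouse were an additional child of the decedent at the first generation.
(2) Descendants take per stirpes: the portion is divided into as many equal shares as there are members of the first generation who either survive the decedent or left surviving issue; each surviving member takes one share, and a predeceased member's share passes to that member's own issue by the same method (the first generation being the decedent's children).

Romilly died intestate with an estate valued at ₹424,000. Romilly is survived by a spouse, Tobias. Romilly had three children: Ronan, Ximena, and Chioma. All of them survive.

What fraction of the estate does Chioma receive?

The spouse counts as an additional share at the children's level, so there are 4 primary shares of ₹106,000. Tobias takes one such share (₹106,000).
The children's combined portion (₹318,000) is divided into 3 shares of ₹106,000: Ronan, Ximena, and Chioma each take ₹106,000.

Chioma receives 1/4 of the estate.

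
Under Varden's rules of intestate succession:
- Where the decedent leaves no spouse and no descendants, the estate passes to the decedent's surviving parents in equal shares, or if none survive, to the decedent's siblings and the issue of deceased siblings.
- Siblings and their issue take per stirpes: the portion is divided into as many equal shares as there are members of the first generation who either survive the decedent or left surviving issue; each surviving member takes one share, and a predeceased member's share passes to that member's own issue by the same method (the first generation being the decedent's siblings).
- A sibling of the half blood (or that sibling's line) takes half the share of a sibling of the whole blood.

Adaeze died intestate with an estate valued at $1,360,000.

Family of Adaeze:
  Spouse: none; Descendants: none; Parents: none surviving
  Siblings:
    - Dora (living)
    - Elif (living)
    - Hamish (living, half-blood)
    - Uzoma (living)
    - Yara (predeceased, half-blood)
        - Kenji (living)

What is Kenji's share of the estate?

Kenji receives $170,000.

The entire $1,360,000 passes to the siblings and their issue.
Counting each half-blood sibling's line as half a unit, there are 4 units in $1,360,000, so one unit is $340,000. Whole-blood lines (Dora, Elif, and Uzoma) take $340,000 each; half-blood lines (Hamish and Yara) take $170,000 each.
Yara's share ($170,000) passes entirely to Kenji.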